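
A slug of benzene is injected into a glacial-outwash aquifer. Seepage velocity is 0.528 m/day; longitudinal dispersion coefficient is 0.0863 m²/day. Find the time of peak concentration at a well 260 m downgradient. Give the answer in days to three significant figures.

492 days

For the 1D instantaneous-source solution, setting ∂C/∂t = 0 at fixed x gives v²t² + 2Dt − x² = 0, so t = (√(D² + v²x²) − D)/v².
√(D² + v²x²) = √(0.0863² + 0.528² × 260²) = 137.3; v² = 0.278784.
t = (137.3 − 0.0863)/0.278784 = 492 days (vs. the pure-advection estimate x/v = 492 d).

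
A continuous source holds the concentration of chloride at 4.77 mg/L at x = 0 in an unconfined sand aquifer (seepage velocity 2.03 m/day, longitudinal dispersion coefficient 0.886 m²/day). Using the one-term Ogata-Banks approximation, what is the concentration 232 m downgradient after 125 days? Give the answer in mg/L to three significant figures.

For a continuous step input, C/C₀ ≈ ½·erfc((x−vt)/(2√(Dt))).
vt = 2.03 × 125 = 253.75 m and 2√(Dt) = 2√(0.886 × 125) = 21.05 m.
Argument (x−vt)/(2√(Dt)) = (232 − 253.75)/21.05 = -1.033; ½·erfc(-1.033) = 0.9280.
C = 4.77 × 0.9280 = 4.43 mg/L.

4.43 mg/L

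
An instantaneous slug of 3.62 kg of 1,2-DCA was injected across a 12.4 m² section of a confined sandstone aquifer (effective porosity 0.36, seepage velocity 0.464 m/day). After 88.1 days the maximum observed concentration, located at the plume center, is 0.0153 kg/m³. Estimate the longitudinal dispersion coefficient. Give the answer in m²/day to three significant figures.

At the plume center C_max = M/(n_e·A·√(4πDt)), so D = M²/(4πt·(n_e·A·C_max)²).
n_e·A·C_max = 0.36 × 12.4 × 0.0153 = 0.06830 kg/m.
D = 3.62²/(4π × 88.1 × 0.06830²) = 2.54 m²/day.

2.54 m²/day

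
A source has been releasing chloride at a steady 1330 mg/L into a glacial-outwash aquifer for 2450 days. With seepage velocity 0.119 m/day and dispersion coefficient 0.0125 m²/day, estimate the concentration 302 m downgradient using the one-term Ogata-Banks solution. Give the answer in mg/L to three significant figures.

For a continuous step input, C/C₀ ≈ ½·erfc((x−vt)/(2√(Dt))).
vt = 0.119 × 2450 = 291.55 m and 2√(Dt) = 2√(0.0125 × 2450) = 11.07 m.
Argument (x−vt)/(2√(Dt)) = (302 − 291.55)/11.07 = 0.9440; ½·erfc(0.9440) = 0.09094.
C = 1330 × 0.09094 = 121 mg/L.

121 mg/L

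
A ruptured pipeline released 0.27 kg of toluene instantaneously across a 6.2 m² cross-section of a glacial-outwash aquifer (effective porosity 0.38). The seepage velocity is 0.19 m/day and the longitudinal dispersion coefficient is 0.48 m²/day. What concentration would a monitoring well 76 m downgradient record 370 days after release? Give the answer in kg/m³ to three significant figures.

0.00232 kg/m³

For an instantaneous plane source, C(x,t) = M/(n_e·A·√(4πDt)) · exp(−(x−vt)²/(4Dt)), with n_e·A the pore (flow) area.
Plume center vt = 0.19 × 370 = 70.3 m, so the well at 76 m is 5.7 m downgradient of the peak.
√(4πDt) = 47.24 m, giving peak height M/(n_e·A·√(4πDt)) = 0.27/(0.38 × 6.2 × 47.24) = 0.002426 kg/m³.
(x−vt)²/(4Dt) = (5.7)²/(4 × 0.48 × 370) = 0.04573; exp(−0.04573) = 0.9553.
C = 0.002426 × 0.9553 = 0.00232 kg/m³.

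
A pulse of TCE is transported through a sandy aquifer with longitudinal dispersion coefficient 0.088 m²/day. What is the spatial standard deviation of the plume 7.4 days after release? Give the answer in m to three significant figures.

1.14 m

Dispersive spreading gives a Gaussian with σ² = 2Dt; advection only shifts the center.
σ = √(2 × 0.088 × 7.4) = 1.14 m.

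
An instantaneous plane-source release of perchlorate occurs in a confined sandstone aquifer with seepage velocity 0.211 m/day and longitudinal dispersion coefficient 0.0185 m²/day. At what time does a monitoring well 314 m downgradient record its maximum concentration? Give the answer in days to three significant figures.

1490 days

For the 1D instantaneous-source solution, setting ∂C/∂t = 0 at fixed x gives v²t² + 2Dt − x² = 0, so t = (√(D² + v²x²) − D)/v².
√(D² + v²x²) = √(0.0185² + 0.211² × 314²) = 66.25; v² = 0.044521.
t = (66.25 − 0.0185)/0.044521 = 1490 days (vs. the pure-advection estimate x/v = 1490 d).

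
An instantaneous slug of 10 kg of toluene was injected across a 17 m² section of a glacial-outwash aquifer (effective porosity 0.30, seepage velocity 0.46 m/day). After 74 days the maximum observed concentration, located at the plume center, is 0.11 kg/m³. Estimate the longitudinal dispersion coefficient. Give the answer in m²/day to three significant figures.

0.342 m²/day

At the plume center C_max = M/(n_e·A·√(4πDt)), so D = M²/(4πt·(n_e·A·C_max)²).
n_e·A·C_max = 0.30 × 17 × 0.11 = 0.5610 kg/m.
D = 10²/(4π × 74 × 0.5610²) = 0.342 m²/day.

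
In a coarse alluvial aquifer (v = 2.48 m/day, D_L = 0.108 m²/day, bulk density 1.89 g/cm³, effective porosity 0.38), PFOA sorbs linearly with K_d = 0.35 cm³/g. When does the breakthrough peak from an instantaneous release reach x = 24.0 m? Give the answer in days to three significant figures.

Retardation factor R = 1 + ρ_b·K_d/n = 1 + 1.89 × 0.35/0.38 = 2.741.
Sorption retards both mechanisms: v_R = v/R = 0.9048 m/day, D_R = D/R = 0.03940 m²/day.
Peak time from v_R²t² + 2D_R t − x² = 0: t = (√(D_R² + v_R²x²) − D_R)/v_R².
√(D_R² + v_R²x²) = √(0.03940² + 0.9048² × 24.0²) = 21.72; v_R² = 0.8187.
t = (21.72 − 0.03940)/0.8187 = 26.5 days.

26.5 days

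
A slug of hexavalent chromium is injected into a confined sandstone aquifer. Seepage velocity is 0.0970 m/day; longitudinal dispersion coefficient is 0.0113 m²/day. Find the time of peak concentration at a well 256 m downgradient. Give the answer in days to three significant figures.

For the 1D instantaneous-source solution, setting ∂C/∂t = 0 at fixed x gives v²t² + 2Dt − x² = 0, so t = (√(D² + v²x²) − D)/v².
√(D² + v²x²) = √(0.0113² + 0.0970² × 256²) = 24.83; v² = 0.009409.
t = (24.83 − 0.0113)/0.009409 = 2640 days (vs. the pure-advection estimate x/v = 2640 d).

2640 days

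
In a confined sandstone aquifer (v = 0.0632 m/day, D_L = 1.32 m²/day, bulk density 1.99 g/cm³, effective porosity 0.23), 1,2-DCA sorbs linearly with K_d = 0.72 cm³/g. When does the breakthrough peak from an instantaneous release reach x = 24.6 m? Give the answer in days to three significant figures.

1300 days

Retardation factor R = 1 + ρ_b·K_d/n = 1 + 1.99 × 0.72/0.23 = 7.230.
Sorption retards both mechanisms: v_R = v/R = 0.008741 m/day, D_R = D/R = 0.1826 m²/day.
Peak time from v_R²t² + 2D_R t − x² = 0: t = (√(D_R² + v_R²x²) − D_R)/v_R².
√(D_R² + v_R²x²) = √(0.1826² + 0.008741² × 24.6²) = 0.2821; v_R² = 7.641e-05.
t = (0.2821 − 0.1826)/7.641e-05 = 1300 days.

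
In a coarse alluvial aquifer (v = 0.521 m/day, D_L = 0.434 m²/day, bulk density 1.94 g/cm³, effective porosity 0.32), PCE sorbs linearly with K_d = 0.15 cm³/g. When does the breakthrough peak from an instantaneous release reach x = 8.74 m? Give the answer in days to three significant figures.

29.1 days

Retardation factor R = 1 + ρ_b·K_d/n = 1 + 1.94 × 0.15/0.32 = 1.909.
Sorption retards both mechanisms: v_R = v/R = 0.2729 m/day, D_R = D/R = 0.2273 m²/day.
Peak time from v_R²t² + 2D_R t − x² = 0: t = (√(D_R² + v_R²x²) − D_R)/v_R².
√(D_R² + v_R²x²) = √(0.2273² + 0.2729² × 8.74²) = 2.396; v_R² = 0.07447.
t = (2.396 − 0.2273)/0.07447 = 29.1 days.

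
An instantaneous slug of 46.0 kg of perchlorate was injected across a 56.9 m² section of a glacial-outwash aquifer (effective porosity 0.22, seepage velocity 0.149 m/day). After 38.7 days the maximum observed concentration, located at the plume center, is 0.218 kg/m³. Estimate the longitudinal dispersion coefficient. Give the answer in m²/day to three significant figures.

0.584 m²/day

At the plume center C_max = M/(n_e·A·√(4πDt)), so D = M²/(4πt·(n_e·A·C_max)²).
n_e·A·C_max = 0.22 × 56.9 × 0.218 = 2.729 kg/m.
D = 46.0²/(4π × 38.7 × 2.729²) = 0.584 m²/day.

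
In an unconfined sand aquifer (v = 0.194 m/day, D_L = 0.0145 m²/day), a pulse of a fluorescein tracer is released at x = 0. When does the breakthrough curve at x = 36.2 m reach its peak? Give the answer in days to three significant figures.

For the 1D instantaneous-source solution, setting ∂C/∂t = 0 at fixed x gives v²t² + 2Dt − x² = 0, so t = (√(D² + v²x²) − D)/v².
√(D² + v²x²) = √(0.0145² + 0.194² × 36.2²) = 7.023; v² = 0.037636.
t = (7.023 − 0.0145)/0.037636 = 186 days (vs. the pure-advection estimate x/v = 187 d).

186 days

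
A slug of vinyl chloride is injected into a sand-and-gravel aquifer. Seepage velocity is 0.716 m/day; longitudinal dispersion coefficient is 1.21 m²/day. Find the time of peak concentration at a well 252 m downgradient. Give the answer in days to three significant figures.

350 days

For the 1D instantaneous-source solution, setting ∂C/∂t = 0 at fixed x gives v²t² + 2Dt − x² = 0, so t = (√(D² + v²x²) − D)/v².
√(D² + v²x²) = √(1.21² + 0.716² × 252²) = 180.4; v² = 0.512656.
t = (180.4 − 1.21)/0.512656 = 350 days (vs. the pure-advection estimate x/v = 352 d).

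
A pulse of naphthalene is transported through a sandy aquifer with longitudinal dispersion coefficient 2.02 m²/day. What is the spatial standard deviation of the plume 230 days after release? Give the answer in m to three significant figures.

30.5 m

Dispersive spreading gives a Gaussian with σ² = 2Dt; advection only shifts the center.
σ = √(2 × 2.02 × 230) = 30.5 m.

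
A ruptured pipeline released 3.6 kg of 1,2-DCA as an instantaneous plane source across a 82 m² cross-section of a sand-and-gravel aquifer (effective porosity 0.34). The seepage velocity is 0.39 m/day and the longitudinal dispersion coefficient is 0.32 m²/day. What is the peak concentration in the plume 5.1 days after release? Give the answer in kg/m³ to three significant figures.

0.0285 kg/m³

The peak of an instantaneous 1D plume sits at x = vt; there the Gaussian factor is 1 and C_max = M/(n_e·A·√(4πDt)), where n_e·A is the pore area the mass is dissolved in.
√(4πDt) = √(4π × 0.32 × 5.1) = 4.529 m, so C_max = 3.6/(0.34 × 82 × 4.529) = 0.0285 kg/m³.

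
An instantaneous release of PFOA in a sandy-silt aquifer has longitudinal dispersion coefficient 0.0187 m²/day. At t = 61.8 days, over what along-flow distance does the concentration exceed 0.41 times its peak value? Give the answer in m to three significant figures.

The plume is Gaussian with σ = √(2Dt) = √(2 × 0.0187 × 61.8) = 1.520 m.
C/C_peak = exp(−Δx²/(2σ²)) = 0.41 ⇒ Δx = σ·√(−2 ln 0.41) = 1.520 × 1.335 = 2.029 m.
Width = 2Δx = 4.06 m.

4.06 m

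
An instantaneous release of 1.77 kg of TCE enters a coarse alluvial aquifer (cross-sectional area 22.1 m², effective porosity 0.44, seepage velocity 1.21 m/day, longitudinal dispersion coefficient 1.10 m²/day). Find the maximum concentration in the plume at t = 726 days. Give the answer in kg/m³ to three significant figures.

The peak of an instantaneous 1D plume sits at x = vt; there the Gaussian factor is 1 and C_max = M/(n_e·A·√(4πDt)), where n_e·A is the pore area the mass is dissolved in.
√(4πDt) = √(4π × 1.10 × 726) = 100.2 m, so C_max = 1.77/(0.44 × 22.1 × 100.2) = 0.00182 kg/m³.

0.00182 kg/m³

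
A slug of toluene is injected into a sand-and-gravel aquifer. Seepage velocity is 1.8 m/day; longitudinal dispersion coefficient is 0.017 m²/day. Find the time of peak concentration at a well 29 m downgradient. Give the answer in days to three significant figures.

16.1 days

For the 1D instantaneous-source solution, setting ∂C/∂t = 0 at fixed x gives v²t² + 2Dt − x² = 0, so t = (√(D² + v²x²) − D)/v².
√(D² + v²x²) = √(0.017² + 1.8² × 29²) = 52.20; v² = 3.24.
t = (52.20 − 0.017)/3.24 = 16.1 days (vs. the pure-advection estimate x/v = 16.1 d).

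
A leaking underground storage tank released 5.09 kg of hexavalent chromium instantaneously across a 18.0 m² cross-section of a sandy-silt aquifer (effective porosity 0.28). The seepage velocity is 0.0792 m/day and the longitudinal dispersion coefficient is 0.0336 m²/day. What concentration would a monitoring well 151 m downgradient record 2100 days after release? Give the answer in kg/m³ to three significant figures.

For an instantaneous plane source, C(x,t) = M/(n_e·A·√(4πDt)) · exp(−(x−vt)²/(4Dt)), with n_e·A the pore (flow) area.
Plume center vt = 0.0792 × 2100 = 166.32 m, so the well at 151 m is 15.32 m upgradient of the peak.
√(4πDt) = 29.78 m, giving peak height M/(n_e·A·√(4πDt)) = 5.09/(0.28 × 18.0 × 29.78) = 0.03391 kg/m³.
(x−vt)²/(4Dt) = (-15.32)²/(4 × 0.0336 × 2100) = 0.8316; exp(−0.8316) = 0.4354.
C = 0.03391 × 0.4354 = 0.0148 kg/m³.

0.0148 kg/m³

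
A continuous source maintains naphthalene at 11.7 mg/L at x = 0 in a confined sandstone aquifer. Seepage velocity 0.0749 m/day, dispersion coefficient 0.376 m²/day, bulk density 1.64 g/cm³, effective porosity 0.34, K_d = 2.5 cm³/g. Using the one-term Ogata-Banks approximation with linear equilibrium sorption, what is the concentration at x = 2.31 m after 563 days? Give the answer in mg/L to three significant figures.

6.60 mg/L

Retardation factor R = 1 + ρ_b·K_d/n = 1 + 1.64 × 2.5/0.34 = 13.06.
Sorption retards both mechanisms: v_R = v/R = 0.005735 m/day, D_R = D/R = 0.02879 m²/day.
v_R·t = 0.005735 × 563 = 3.228805 m; 2√(D_R t) = 8.052 m; argument = (2.31 − 3.228805)/8.052 = -0.1141.
C = C₀ × ½·erfc(-0.1141) = 11.7 × 0.5641 = 6.60 mg/L.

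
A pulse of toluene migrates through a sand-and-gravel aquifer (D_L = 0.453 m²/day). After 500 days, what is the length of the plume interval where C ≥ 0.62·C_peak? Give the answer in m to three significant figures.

The plume is Gaussian with σ = √(2Dt) = √(2 × 0.453 × 500) = 21.28 m.
C/C_peak = exp(−Δx²/(2σ²)) = 0.62 ⇒ Δx = σ·√(−2 ln 0.62) = 21.28 × 0.9778 = 20.81 m.
Width = 2Δx = 41.6 m.

41.6 m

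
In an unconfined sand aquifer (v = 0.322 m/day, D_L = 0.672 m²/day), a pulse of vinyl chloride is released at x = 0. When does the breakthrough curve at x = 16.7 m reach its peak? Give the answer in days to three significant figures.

45.8 days

For the 1D instantaneous-source solution, setting ∂C/∂t = 0 at fixed x gives v²t² + 2Dt − x² = 0, so t = (√(D² + v²x²) − D)/v².
√(D² + v²x²) = √(0.672² + 0.322² × 16.7²) = 5.419; v² = 0.103684.
t = (5.419 − 0.672)/0.103684 = 45.8 days (vs. the pure-advection estimate x/v = 51.9 d).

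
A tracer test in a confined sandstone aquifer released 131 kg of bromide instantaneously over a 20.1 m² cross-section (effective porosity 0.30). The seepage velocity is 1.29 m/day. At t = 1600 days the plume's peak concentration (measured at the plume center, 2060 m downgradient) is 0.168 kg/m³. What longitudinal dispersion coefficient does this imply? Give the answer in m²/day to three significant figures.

0.832 m²/day

At the plume center C_max = M/(n_e·A·√(4πDt)), so D = M²/(4πt·(n_e·A·C_max)²).
n_e·A·C_max = 0.30 × 20.1 × 0.168 = 1.013 kg/m.
D = 131²/(4π × 1600 × 1.013²) = 0.832 m²/day.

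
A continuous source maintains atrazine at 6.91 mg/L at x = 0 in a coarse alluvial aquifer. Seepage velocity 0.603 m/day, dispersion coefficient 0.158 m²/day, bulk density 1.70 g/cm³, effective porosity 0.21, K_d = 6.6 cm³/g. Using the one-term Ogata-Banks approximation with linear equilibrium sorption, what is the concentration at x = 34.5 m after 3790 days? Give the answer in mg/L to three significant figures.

6.53 mg/L

Retardation factor R = 1 + ρ_b·K_d/n = 1 + 1.70 × 6.6/0.21 = 54.43.
Sorption retards both mechanisms: v_R = v/R = 0.01108 m/day, D_R = D/R = 0.002903 m²/day.
v_R·t = 0.01108 × 3790 = 41.9932 m; 2√(D_R t) = 6.634 m; argument = (34.5 − 41.9932)/6.634 = -1.130.
C = C₀ × ½·erfc(-1.130) = 6.91 × 0.9450 = 6.53 mg/L.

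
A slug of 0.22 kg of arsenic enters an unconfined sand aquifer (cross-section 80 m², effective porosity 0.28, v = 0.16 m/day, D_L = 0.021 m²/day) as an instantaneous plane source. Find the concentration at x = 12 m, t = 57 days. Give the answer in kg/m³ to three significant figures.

For an instantaneous plane source, C(x,t) = M/(n_e·A·√(4πDt)) · exp(−(x−vt)²/(4Dt)), with n_e·A the pore (flow) area.
Plume center vt = 0.16 × 57 = 9.12 m, so the well at 12 m is 2.88 m downgradient of the peak.
√(4πDt) = 3.878 m, giving peak height M/(n_e·A·√(4πDt)) = 0.22/(0.28 × 80 × 3.878) = 0.002533 kg/m³.
(x−vt)²/(4Dt) = (2.88)²/(4 × 0.021 × 57) = 1.732; exp(−1.732) = 0.1769.
C = 0.002533 × 0.1769 = 0.000448 kg/m³.

0.000448 kg/m³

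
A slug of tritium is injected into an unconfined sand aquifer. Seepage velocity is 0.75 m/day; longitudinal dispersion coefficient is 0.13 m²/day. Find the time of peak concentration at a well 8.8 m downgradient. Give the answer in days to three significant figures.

11.5 days

For the 1D instantaneous-source solution, setting ∂C/∂t = 0 at fixed x gives v²t² + 2Dt − x² = 0, so t = (√(D² + v²x²) − D)/v².
√(D² + v²x²) = √(0.13² + 0.75² × 8.8²) = 6.601; v² = 0.5625.
t = (6.601 − 0.13)/0.5625 = 11.5 days (vs. the pure-advection estimate x/v = 11.7 d).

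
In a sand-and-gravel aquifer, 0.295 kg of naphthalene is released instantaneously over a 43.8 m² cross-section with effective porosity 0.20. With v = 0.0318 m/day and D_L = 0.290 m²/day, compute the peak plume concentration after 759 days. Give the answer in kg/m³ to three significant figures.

The peak of an instantaneous 1D plume sits at x = vt; there the Gaussian factor is 1 and C_max = M/(n_e·A·√(4πDt)), where n_e·A is the pore area the mass is dissolved in.
√(4πDt) = √(4π × 0.290 × 759) = 52.59 m, so C_max = 0.295/(0.20 × 43.8 × 52.59) = 0.000640 kg/m³.

0.000640 kg/m³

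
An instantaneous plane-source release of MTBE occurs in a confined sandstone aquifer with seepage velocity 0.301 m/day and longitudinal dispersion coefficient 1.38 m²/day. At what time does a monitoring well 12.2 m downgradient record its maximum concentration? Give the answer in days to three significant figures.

28.1 days

For the 1D instantaneous-source solution, setting ∂C/∂t = 0 at fixed x gives v²t² + 2Dt − x² = 0, so t = (√(D² + v²x²) − D)/v².
√(D² + v²x²) = √(1.38² + 0.301² × 12.2²) = 3.923; v² = 0.090601.
t = (3.923 − 1.38)/0.090601 = 28.1 days (vs. the pure-advection estimate x/v = 40.5 d).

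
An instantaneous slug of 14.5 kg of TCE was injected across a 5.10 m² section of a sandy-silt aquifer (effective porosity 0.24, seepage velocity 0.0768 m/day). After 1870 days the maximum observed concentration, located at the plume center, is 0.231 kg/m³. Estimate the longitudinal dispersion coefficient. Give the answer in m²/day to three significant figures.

At the plume center C_max = M/(n_e·A·√(4πDt)), so D = M²/(4πt·(n_e·A·C_max)²).
n_e·A·C_max = 0.24 × 5.10 × 0.231 = 0.2827 kg/m.
D = 14.5²/(4π × 1870 × 0.2827²) = 0.112 m²/day.

0.112 m²/day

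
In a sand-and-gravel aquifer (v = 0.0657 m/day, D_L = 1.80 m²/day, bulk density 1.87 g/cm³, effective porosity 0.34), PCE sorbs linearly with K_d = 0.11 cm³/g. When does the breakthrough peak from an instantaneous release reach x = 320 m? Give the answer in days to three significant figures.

7180 days

Retardation factor R = 1 + ρ_b·K_d/n = 1 + 1.87 × 0.11/0.34 = 1.605.
Sorption retards both mechanisms: v_R = v/R = 0.04093 m/day, D_R = D/R = 1.121 m²/day.
Peak time from v_R²t² + 2D_R t − x² = 0: t = (√(D_R² + v_R²x²) − D_R)/v_R².
√(D_R² + v_R²x²) = √(1.121² + 0.04093² × 320²) = 13.15; v_R² = 0.001675.
t = (13.15 − 1.121)/0.001675 = 7180 days.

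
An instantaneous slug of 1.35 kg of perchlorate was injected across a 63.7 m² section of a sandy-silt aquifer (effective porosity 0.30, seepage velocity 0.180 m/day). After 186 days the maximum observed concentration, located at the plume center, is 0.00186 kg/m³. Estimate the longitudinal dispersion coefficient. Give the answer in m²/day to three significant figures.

0.617 m²/day

At the plume center C_max = M/(n_e·A·√(4πDt)), so D = M²/(4πt·(n_e·A·C_max)²).
n_e·A·C_max = 0.30 × 63.7 × 0.00186 = 0.03554 kg/m.
D = 1.35²/(4π × 186 × 0.03554²) = 0.617 m²/day.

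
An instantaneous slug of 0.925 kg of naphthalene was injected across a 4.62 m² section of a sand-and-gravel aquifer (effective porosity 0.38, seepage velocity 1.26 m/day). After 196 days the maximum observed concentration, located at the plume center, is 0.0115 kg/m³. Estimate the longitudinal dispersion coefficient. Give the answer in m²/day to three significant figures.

0.852 m²/day

At the plume center C_max = M/(n_e·A·√(4πDt)), so D = M²/(4πt·(n_e·A·C_max)²).
n_e·A·C_max = 0.38 × 4.62 × 0.0115 = 0.02019 kg/m.
D = 0.925²/(4π × 196 × 0.02019²) = 0.852 m²/day.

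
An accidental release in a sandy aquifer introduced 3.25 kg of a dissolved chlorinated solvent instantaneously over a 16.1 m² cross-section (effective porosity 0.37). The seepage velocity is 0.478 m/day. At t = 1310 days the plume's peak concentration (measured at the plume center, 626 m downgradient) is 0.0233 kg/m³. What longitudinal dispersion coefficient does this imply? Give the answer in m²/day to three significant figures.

0.0333 m²/day

At the plume center C_max = M/(n_e·A·√(4πDt)), so D = M²/(4πt·(n_e·A·C_max)²).
n_e·A·C_max = 0.37 × 16.1 × 0.0233 = 0.1388 kg/m.
D = 3.25²/(4π × 1310 × 0.1388²) = 0.0333 m²/day.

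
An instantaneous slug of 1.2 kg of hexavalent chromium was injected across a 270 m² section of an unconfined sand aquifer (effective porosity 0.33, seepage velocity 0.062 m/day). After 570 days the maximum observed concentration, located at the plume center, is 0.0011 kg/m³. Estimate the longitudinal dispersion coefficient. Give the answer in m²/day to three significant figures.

At the plume center C_max = M/(n_e·A·√(4πDt)), so D = M²/(4πt·(n_e·A·C_max)²).
n_e·A·C_max = 0.33 × 270 × 0.0011 = 0.09801 kg/m.
D = 1.2²/(4π × 570 × 0.09801²) = 0.0209 m²/day.

0.0209 m²/day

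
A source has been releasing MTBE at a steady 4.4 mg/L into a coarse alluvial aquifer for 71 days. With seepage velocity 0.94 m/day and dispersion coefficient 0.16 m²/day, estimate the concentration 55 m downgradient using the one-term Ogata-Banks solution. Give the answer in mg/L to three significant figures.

4.37 mg/L

For a continuous step input, C/C₀ ≈ ½·erfc((x−vt)/(2√(Dt))).
vt = 0.94 × 71 = 66.74 m and 2√(Dt) = 2√(0.16 × 71) = 6.741 m.
Argument (x−vt)/(2√(Dt)) = (55 − 66.74)/6.741 = -1.742; ½·erfc(-1.742) = 0.9931.
C = 4.4 × 0.9931 = 4.37 mg/L.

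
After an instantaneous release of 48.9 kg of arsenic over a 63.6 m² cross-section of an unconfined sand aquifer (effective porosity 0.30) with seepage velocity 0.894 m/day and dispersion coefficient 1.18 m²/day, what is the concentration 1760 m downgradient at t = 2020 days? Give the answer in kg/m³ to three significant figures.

For an instantaneous plane source, C(x,t) = M/(n_e·A·√(4πDt)) · exp(−(x−vt)²/(4Dt)), with n_e·A the pore (flow) area.
Plume center vt = 0.894 × 2020 = 1805.88 m, so the well at 1760 m is 45.88 m upgradient of the peak.
√(4πDt) = 173.1 m, giving peak height M/(n_e·A·√(4πDt)) = 48.9/(0.30 × 63.6 × 173.1) = 0.01481 kg/m³.
(x−vt)²/(4Dt) = (-45.88)²/(4 × 1.18 × 2020) = 0.2208; exp(−0.2208) = 0.8019.
C = 0.01481 × 0.8019 = 0.0119 kg/m³.

0.0119 kg/m³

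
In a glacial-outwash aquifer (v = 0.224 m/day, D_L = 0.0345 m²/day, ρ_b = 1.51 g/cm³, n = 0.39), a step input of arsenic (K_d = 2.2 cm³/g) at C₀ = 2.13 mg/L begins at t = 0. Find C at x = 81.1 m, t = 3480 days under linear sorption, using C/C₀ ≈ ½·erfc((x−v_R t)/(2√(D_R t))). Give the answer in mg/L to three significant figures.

1.20 mg/L

Retardation factor R = 1 + ρ_b·K_d/n = 1 + 1.51 × 2.2/0.39 = 9.518.
Sorption retards both mechanisms: v_R = v/R = 0.02353 m/day, D_R = D/R = 0.003625 m²/day.
v_R·t = 0.02353 × 3480 = 81.8844 m; 2√(D_R t) = 7.104 m; argument = (81.1 − 81.8844)/7.104 = -0.1104.
C = C₀ × ½·erfc(-0.1104) = 2.13 × 0.5620 = 1.20 mg/L.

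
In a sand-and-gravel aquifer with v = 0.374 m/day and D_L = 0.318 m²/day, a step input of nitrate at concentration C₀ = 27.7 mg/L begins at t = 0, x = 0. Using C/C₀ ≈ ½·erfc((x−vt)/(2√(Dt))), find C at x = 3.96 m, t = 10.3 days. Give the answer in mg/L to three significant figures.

13.4 mg/L

For a continuous step input, C/C₀ ≈ ½·erfc((x−vt)/(2√(Dt))).
vt = 0.374 × 10.3 = 3.8522 m and 2√(Dt) = 2√(0.318 × 10.3) = 3.620 m.
Argument (x−vt)/(2√(Dt)) = (3.96 − 3.8522)/3.620 = 0.02978; ½·erfc(0.02978) = 0.4832.
C = 27.7 × 0.4832 = 13.4 mg/L.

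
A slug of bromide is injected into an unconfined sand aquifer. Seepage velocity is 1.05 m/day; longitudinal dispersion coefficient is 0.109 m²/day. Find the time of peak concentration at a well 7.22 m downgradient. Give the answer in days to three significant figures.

6.78 days

For the 1D instantaneous-source solution, setting ∂C/∂t = 0 at fixed x gives v²t² + 2Dt − x² = 0, so t = (√(D² + v²x²) − D)/v².
√(D² + v²x²) = √(0.109² + 1.05² × 7.22²) = 7.582; v² = 1.1025.
t = (7.582 − 0.109)/1.1025 = 6.78 days (vs. the pure-advection estimate x/v = 6.88 d).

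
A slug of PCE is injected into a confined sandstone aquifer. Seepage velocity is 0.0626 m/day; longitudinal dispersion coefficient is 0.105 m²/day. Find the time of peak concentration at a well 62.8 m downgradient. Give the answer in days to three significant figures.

For the 1D instantaneous-source solution, setting ∂C/∂t = 0 at fixed x gives v²t² + 2Dt − x² = 0, so t = (√(D² + v²x²) − D)/v².
√(D² + v²x²) = √(0.105² + 0.0626² × 62.8²) = 3.933; v² = 0.00391876.
t = (3.933 − 0.105)/0.00391876 = 977 days (vs. the pure-advection estimate x/v = 1000 d).

977 days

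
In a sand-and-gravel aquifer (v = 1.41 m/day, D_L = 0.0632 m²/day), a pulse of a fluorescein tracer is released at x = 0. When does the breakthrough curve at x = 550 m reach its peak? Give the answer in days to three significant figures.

For the 1D instantaneous-source solution, setting ∂C/∂t = 0 at fixed x gives v²t² + 2Dt − x² = 0, so t = (√(D² + v²x²) − D)/v².
√(D² + v²x²) = √(0.0632² + 1.41² × 550²) = 775.5; v² = 1.9881.
t = (775.5 − 0.0632)/1.9881 = 390 days (vs. the pure-advection estimate x/v = 390 d).

390 days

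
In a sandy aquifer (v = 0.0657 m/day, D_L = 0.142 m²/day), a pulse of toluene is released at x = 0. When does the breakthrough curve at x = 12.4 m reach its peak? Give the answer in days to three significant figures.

For the 1D instantaneous-source solution, setting ∂C/∂t = 0 at fixed x gives v²t² + 2Dt − x² = 0, so t = (√(D² + v²x²) − D)/v².
√(D² + v²x²) = √(0.142² + 0.0657² × 12.4²) = 0.8270; v² = 0.00431649.
t = (0.8270 − 0.142)/0.00431649 = 159 days (vs. the pure-advection estimate x/v = 189 d).

159 days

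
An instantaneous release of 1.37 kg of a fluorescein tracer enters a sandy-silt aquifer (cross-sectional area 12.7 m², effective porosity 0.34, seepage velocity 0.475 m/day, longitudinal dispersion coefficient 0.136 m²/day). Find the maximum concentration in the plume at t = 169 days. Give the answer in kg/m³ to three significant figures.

0.0187 kg/m³

The peak of an instantaneous 1D plume sits at x = vt; there the Gaussian factor is 1 and C_max = M/(n_e·A·√(4πDt)), where n_e·A is the pore area the mass is dissolved in.
√(4πDt) = √(4π × 0.136 × 169) = 16.99 m, so C_max = 1.37/(0.34 × 12.7 × 16.99) = 0.0187 kg/m³.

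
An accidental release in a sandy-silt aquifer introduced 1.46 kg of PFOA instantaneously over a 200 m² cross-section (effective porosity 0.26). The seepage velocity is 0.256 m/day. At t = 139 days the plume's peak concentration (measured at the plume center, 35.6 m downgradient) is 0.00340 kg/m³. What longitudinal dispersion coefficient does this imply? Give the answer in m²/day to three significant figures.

0.0390 m²/day

At the plume center C_max = M/(n_e·A·√(4πDt)), so D = M²/(4πt·(n_e·A·C_max)²).
n_e·A·C_max = 0.26 × 200 × 0.00340 = 0.1768 kg/m.
D = 1.46²/(4π × 139 × 0.1768²) = 0.0390 m²/day.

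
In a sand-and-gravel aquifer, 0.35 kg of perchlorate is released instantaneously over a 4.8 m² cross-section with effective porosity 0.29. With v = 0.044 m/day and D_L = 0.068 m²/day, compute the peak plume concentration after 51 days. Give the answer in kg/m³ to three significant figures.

The peak of an instantaneous 1D plume sits at x = vt; there the Gaussian factor is 1 and C_max = M/(n_e·A·√(4πDt)), where n_e·A is the pore area the mass is dissolved in.
√(4πDt) = √(4π × 0.068 × 51) = 6.602 m, so C_max = 0.35/(0.29 × 4.8 × 6.602) = 0.0381 kg/m³.

0.0381 kg/m³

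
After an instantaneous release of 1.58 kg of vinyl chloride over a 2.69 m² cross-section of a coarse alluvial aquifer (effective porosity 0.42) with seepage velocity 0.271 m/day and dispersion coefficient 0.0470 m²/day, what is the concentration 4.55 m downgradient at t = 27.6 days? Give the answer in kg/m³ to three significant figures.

0.0663 kg/m³

For an instantaneous plane source, C(x,t) = M/(n_e·A·√(4πDt)) · exp(−(x−vt)²/(4Dt)), with n_e·A the pore (flow) area.
Plume center vt = 0.271 × 27.6 = 7.4796 m, so the well at 4.55 m is 2.9296 m upgradient of the peak.
√(4πDt) = 4.037 m, giving peak height M/(n_e·A·√(4πDt)) = 1.58/(0.42 × 2.69 × 4.037) = 0.3464 kg/m³.
(x−vt)²/(4Dt) = (-2.9296)²/(4 × 0.0470 × 27.6) = 1.654; exp(−1.654) = 0.1913.
C = 0.3464 × 0.1913 = 0.0663 kg/m³.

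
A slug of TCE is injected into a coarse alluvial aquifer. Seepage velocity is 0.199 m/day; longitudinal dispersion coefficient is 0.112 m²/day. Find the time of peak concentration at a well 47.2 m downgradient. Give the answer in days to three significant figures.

For the 1D instantaneous-source solution, setting ∂C/∂t = 0 at fixed x gives v²t² + 2Dt − x² = 0, so t = (√(D² + v²x²) − D)/v².
√(D² + v²x²) = √(0.112² + 0.199² × 47.2²) = 9.393; v² = 0.039601.
t = (9.393 − 0.112)/0.039601 = 234 days (vs. the pure-advection estimate x/v = 237 d).

234 days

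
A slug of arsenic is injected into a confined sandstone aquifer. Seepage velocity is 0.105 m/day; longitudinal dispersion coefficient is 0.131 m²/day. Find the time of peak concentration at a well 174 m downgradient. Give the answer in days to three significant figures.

1650 days

For the 1D instantaneous-source solution, setting ∂C/∂t = 0 at fixed x gives v²t² + 2Dt − x² = 0, so t = (√(D² + v²x²) − D)/v².
√(D² + v²x²) = √(0.131² + 0.105² × 174²) = 18.27; v² = 0.011025.
t = (18.27 − 0.131)/0.011025 = 1650 days (vs. the pure-advection estimate x/v = 1660 d).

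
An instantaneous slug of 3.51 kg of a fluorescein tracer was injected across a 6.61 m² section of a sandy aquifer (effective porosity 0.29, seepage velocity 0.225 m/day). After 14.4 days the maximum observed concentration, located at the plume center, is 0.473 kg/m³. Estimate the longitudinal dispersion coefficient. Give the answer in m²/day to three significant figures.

0.0828 m²/day

At the plume center C_max = M/(n_e·A·√(4πDt)), so D = M²/(4πt·(n_e·A·C_max)²).
n_e·A·C_max = 0.29 × 6.61 × 0.473 = 0.9067 kg/m.
D = 3.51²/(4π × 14.4 × 0.9067²) = 0.0828 m²/day.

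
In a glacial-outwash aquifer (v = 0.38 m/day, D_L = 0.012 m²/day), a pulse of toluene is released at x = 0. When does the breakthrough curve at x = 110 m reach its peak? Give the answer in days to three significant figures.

For the 1D instantaneous-source solution, setting ∂C/∂t = 0 at fixed x gives v²t² + 2Dt − x² = 0, so t = (√(D² + v²x²) − D)/v².
√(D² + v²x²) = √(0.012² + 0.38² × 110²) = 41.80; v² = 0.1444.
t = (41.80 − 0.012)/0.1444 = 289 days (vs. the pure-advection estimate x/v = 289 d).

289 days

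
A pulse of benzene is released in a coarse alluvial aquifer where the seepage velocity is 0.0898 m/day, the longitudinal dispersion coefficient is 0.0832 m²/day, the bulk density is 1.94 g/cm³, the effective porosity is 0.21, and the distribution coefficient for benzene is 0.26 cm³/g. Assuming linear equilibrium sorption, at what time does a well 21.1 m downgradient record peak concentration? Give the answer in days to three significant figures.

Retardation factor R = 1 + ρ_b·K_d/n = 1 + 1.94 × 0.26/0.21 = 3.402.
Sorption retards both mechanisms: v_R = v/R = 0.02640 m/day, D_R = D/R = 0.02446 m²/day.
Peak time from v_R²t² + 2D_R t − x² = 0: t = (√(D_R² + v_R²x²) − D_R)/v_R².
√(D_R² + v_R²x²) = √(0.02446² + 0.02640² × 21.1²) = 0.5576; v_R² = 0.0006970.
t = (0.5576 − 0.02446)/0.0006970 = 765 days.

765 days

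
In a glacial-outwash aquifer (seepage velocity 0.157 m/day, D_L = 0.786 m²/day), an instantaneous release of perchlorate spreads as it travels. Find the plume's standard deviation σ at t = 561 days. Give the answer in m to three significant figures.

Dispersive spreading gives a Gaussian with σ² = 2Dt; advection only shifts the center.
σ = √(2 × 0.786 × 561) = 29.7 m.

29.7 m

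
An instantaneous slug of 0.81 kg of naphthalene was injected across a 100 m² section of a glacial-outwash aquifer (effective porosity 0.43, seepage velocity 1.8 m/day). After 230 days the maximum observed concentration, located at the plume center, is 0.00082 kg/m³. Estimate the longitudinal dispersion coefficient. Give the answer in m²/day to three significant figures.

0.183 m²/day

At the plume center C_max = M/(n_e·A·√(4πDt)), so D = M²/(4πt·(n_e·A·C_max)²).
n_e·A·C_max = 0.43 × 100 × 0.00082 = 0.03526 kg/m.
D = 0.81²/(4π × 230 × 0.03526²) = 0.183 m²/day.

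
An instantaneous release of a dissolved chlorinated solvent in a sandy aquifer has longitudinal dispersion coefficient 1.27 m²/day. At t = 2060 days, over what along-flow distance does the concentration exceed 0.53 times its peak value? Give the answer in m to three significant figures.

The plume is Gaussian with σ = √(2Dt) = √(2 × 1.27 × 2060) = 72.34 m.
C/C_peak = exp(−Δx²/(2σ²)) = 0.53 ⇒ Δx = σ·√(−2 ln 0.53) = 72.34 × 1.127 = 81.53 m.
Width = 2Δx = 163 m.

163 m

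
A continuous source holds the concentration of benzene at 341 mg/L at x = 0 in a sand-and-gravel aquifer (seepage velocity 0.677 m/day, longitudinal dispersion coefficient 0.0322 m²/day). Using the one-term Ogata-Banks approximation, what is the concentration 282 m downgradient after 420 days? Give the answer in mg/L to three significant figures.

230 mg/L

For a continuous step input, C/C₀ ≈ ½·erfc((x−vt)/(2√(Dt))).
vt = 0.677 × 420 = 284.34 m and 2√(Dt) = 2√(0.0322 × 420) = 7.355 m.
Argument (x−vt)/(2√(Dt)) = (282 − 284.34)/7.355 = -0.3182; ½·erfc(-0.3182) = 0.6736.
C = 341 × 0.6736 = 230 mg/L.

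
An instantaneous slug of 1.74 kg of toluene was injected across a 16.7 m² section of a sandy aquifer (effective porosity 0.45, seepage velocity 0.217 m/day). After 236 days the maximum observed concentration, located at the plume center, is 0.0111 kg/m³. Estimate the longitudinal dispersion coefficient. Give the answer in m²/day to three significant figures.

0.147 m²/day

At the plume center C_max = M/(n_e·A·√(4πDt)), so D = M²/(4πt·(n_e·A·C_max)²).
n_e·A·C_max = 0.45 × 16.7 × 0.0111 = 0.08342 kg/m.
D = 1.74²/(4π × 236 × 0.08342²) = 0.147 m²/day.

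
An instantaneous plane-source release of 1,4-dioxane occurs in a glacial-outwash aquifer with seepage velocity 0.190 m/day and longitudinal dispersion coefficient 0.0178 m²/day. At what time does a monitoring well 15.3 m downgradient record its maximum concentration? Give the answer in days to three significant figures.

80.0 days

For the 1D instantaneous-source solution, setting ∂C/∂t = 0 at fixed x gives v²t² + 2Dt − x² = 0, so t = (√(D² + v²x²) − D)/v².
√(D² + v²x²) = √(0.0178² + 0.190² × 15.3²) = 2.907; v² = 0.0361.
t = (2.907 − 0.0178)/0.0361 = 80.0 days (vs. the pure-advection estimate x/v = 80.5 d).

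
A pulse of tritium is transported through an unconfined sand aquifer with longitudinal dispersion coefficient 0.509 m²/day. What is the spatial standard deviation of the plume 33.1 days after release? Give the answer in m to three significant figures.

5.80 m

Dispersive spreading gives a Gaussian with σ² = 2Dt; advection only shifts the center.
σ = √(2 × 0.509 × 33.1) = 5.80 m.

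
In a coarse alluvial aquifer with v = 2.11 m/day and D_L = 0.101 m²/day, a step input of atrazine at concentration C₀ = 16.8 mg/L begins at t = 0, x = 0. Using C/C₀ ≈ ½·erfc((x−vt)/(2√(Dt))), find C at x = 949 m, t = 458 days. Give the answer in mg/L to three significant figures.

16.2 mg/L

For a continuous step input, C/C₀ ≈ ½·erfc((x−vt)/(2√(Dt))).
vt = 2.11 × 458 = 966.38 m and 2√(Dt) = 2√(0.101 × 458) = 13.60 m.
Argument (x−vt)/(2√(Dt)) = (949 − 966.38)/13.60 = -1.278; ½·erfc(-1.278) = 0.9646.
C = 16.8 × 0.9646 = 16.2 mg/L.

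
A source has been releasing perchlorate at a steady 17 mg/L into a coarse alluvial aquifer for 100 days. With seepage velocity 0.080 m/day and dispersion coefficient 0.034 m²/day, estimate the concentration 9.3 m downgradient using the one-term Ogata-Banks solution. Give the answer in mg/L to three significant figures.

5.25 mg/L

For a continuous step input, C/C₀ ≈ ½·erfc((x−vt)/(2√(Dt))).
vt = 0.080 × 100 = 8 m and 2√(Dt) = 2√(0.034 × 100) = 3.688 m.
Argument (x−vt)/(2√(Dt)) = (9.3 − 8)/3.688 = 0.3525; ½·erfc(0.3525) = 0.3091.
C = 17 × 0.3091 = 5.25 mg/L.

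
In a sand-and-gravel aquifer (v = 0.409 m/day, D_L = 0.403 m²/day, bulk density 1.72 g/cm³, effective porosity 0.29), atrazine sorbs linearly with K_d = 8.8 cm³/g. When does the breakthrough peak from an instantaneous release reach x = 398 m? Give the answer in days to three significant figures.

51600 days

Retardation factor R = 1 + ρ_b·K_d/n = 1 + 1.72 × 8.8/0.29 = 53.19.
Sorption retards both mechanisms: v_R = v/R = 0.007689 m/day, D_R = D/R = 0.007577 m²/day.
Peak time from v_R²t² + 2D_R t − x² = 0: t = (√(D_R² + v_R²x²) − D_R)/v_R².
√(D_R² + v_R²x²) = √(0.007577² + 0.007689² × 398²) = 3.060; v_R² = 5.912e-05.
t = (3.060 − 0.007577)/5.912e-05 = 51600 days.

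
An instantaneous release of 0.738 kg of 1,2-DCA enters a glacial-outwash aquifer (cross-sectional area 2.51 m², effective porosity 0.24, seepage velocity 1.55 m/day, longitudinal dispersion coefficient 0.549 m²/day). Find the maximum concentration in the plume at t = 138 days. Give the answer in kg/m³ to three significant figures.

0.0397 kg/m³

The peak of an instantaneous 1D plume sits at x = vt; there the Gaussian factor is 1 and C_max = M/(n_e·A·√(4πDt)), where n_e·A is the pore area the mass is dissolved in.
√(4πDt) = √(4π × 0.549 × 138) = 30.86 m, so C_max = 0.738/(0.24 × 2.51 × 30.86) = 0.0397 kg/m³.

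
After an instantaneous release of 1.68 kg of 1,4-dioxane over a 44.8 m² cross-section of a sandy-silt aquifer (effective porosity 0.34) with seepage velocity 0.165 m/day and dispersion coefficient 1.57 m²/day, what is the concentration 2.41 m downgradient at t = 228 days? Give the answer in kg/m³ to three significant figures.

0.000692 kg/m³

For an instantaneous plane source, C(x,t) = M/(n_e·A·√(4πDt)) · exp(−(x−vt)²/(4Dt)), with n_e·A the pore (flow) area.
Plume center vt = 0.165 × 228 = 37.62 m, so the well at 2.41 m is 35.21 m upgradient of the peak.
√(4πDt) = 67.07 m, giving peak height M/(n_e·A·√(4πDt)) = 1.68/(0.34 × 44.8 × 67.07) = 0.001644 kg/m³.
(x−vt)²/(4Dt) = (-35.21)²/(4 × 1.57 × 228) = 0.8658; exp(−0.8658) = 0.4207.
C = 0.001644 × 0.4207 = 0.000692 kg/m³.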